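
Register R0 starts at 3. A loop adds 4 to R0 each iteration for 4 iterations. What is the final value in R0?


Starting value: R0 = 3
  Iter 1: R0 = 3 + 4 = 7
  Iter 2: R0 = 7 + 4 = 11
  Iter 3: R0 = 11 + 4 = 15
  Iter 4: R0 = 15 + 4 = 19
Final: R0 = 19

19


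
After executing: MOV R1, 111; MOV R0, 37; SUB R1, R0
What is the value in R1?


Register state trace:
  MOV R1, 111  → R1 = 111
  MOV R0, 37  → R0 = 37
  SUB R1, R0  → R1 = 111 - 37 = 74
Final: R1 = 74

74


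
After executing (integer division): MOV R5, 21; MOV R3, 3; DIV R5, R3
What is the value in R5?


Register state trace:
  MOV R5, 21  → R5 = 21
  MOV R3, 3  → R3 = 3
  DIV R5, R3  → R5 = 21 // 3 = 7
Final: R5 = 7

7


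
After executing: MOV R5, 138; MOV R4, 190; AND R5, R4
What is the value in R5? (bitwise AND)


Register state trace:
  MOV R5, 138  → R5 = 138 (0b10001010)
  MOV R4, 190  → R4 = 190 (0b10111110)
  AND R5, R4  → R5 = 138 AND 190 = 138 (0b10001010)
Final: R5 = 138

138


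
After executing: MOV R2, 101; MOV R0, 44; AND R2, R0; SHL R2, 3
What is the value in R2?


Register state trace:
  MOV R2, 101  → R2 = 101 (0b01100101)
  MOV R0, 44  → R0 = 44 (0b00101100)
  AND R2, R0  → R2 = 101 AND 44 = 36 (0b00100100)
  SHL R2, 3  → R2 = 36 << 3 = 288
Final: R2 = 288

288


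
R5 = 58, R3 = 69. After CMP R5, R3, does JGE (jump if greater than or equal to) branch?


Trace:
  R5 = 58, R3 = 69
  CMP R5, R3  → compares 58 vs 69
  JGE checks: is 58 greater than or equal to 69?
  58 < 69, so condition is false
Branch taken: No

No


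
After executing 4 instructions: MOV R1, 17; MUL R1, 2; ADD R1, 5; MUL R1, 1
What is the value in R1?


Register state trace:
  MOV R1, 17  → R1 = 17
  MUL R1, 2  → R1 = 17 * 2 = 34
  ADD R1, 5  → R1 = 34 + 5 = 39
  MUL R1, 1  → R1 = 39 * 1 = 39
Final: R1 = 39

39


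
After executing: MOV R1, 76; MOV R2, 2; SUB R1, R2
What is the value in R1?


Register state trace:
  MOV R1, 76  → R1 = 76
  MOV R2, 2  → R2 = 2
  SUB R1, R2  → R1 = 76 - 2 = 74
Final: R1 = 74

74


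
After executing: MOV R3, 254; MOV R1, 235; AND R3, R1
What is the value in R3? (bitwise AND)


Register state trace:
  MOV R3, 254  → R3 = 254 (0b11111110)
  MOV R1, 235  → R1 = 235 (0b11101011)
  AND R3, R1  → R3 = 254 AND 235 = 234 (0b11101010)
Final: R3 = 234

234


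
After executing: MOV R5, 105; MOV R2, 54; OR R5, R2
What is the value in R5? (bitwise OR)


Register state trace:
  MOV R5, 105  → R5 = 105 (0b01101001)
  MOV R2, 54  → R2 = 54 (0b00110110)
  OR R5, R2   → R5 = 105 OR 54 = 127 (0b01111111)
Final: R5 = 127

127


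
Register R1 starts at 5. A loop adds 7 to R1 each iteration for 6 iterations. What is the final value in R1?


Starting value: R1 = 5
  Iter 1: R1 = 5 + 7 = 12
  Iter 2: R1 = 12 + 7 = 19
  Iter 3: R1 = 19 + 7 = 26
  Iter 4: R1 = 26 + 7 = 33
  Iter 5: R1 = 33 + 7 = 40
  Iter 6: R1 = 40 + 7 = 47
Final: R1 = 47

47


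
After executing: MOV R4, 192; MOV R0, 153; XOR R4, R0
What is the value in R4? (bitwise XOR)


Register state trace:
  MOV R4, 192  → R4 = 192 (0b11000000)
  MOV R0, 153  → R0 = 153 (0b10011001)
  XOR R4, R0  → R4 = 192 XOR 153 = 89 (0b01011001)
Final: R4 = 89

89


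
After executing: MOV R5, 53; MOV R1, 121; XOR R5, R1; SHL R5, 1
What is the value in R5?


Register state trace:
  MOV R5, 53  → R5 = 53 (0b00110101)
  MOV R1, 121  → R1 = 121 (0b01111001)
  XOR R5, R1  → R5 = 53 XOR 121 = 76 (0b01001100)
  SHL R5, 1  → R5 = 76 << 1 = 152
Final: R5 = 152

152


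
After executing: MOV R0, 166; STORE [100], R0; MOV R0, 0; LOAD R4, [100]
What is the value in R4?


Register and memory trace:
  MOV R0, 166  → R0 = 166
  STORE [100], R0  → mem[100] = 166
  MOV R0, 0  → R0 = 0
  LOAD R4, [100]  → R4 = mem[100] = 166
Final: R4 = 166

166


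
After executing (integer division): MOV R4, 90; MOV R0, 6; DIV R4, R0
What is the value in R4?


Register state trace:
  MOV R4, 90  → R4 = 90
  MOV R0, 6  → R0 = 6
  DIV R4, R0  → R4 = 90 // 6 = 15
Final: R4 = 15

15


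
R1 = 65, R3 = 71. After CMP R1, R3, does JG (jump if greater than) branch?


Trace:
  R1 = 65, R3 = 71
  CMP R1, R3  → compares 65 vs 71
  JG checks: is 65 greater than 71?
  65 < 71, so condition is false
Branch taken: No

No


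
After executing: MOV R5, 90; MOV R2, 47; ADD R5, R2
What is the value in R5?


Register state trace:
  MOV R5, 90  → R5 = 90
  MOV R2, 47  → R2 = 47
  ADD R5, R2  → R5 = 90 + 47 = 137
Final: R5 = 137

137


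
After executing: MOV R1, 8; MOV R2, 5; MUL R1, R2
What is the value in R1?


Register state trace:
  MOV R1, 8  → R1 = 8
  MOV R2, 5  → R2 = 5
  MUL R1, R2  → R1 = 8 * 5 = 40
Final: R1 = 40

40


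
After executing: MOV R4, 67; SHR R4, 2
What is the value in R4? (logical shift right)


Register state trace:
  MOV R4, 67  → R4 = 67
  SHR R4, 2  → R4 = 67 >> 2 = 67 // 2^2 = 16
Final: R4 = 16

16


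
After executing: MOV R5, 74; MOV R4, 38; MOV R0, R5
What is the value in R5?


Register state trace:
  MOV R5, 74  → R5 = 74
  MOV R4, 38  → R4 = 38
  MOV R0, R5  → R0 = 74
Final: R5 = 74

74


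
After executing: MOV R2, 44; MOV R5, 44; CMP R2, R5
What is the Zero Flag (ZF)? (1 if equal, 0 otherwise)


Register state trace:
  MOV R2, 44  → R2 = 44
  MOV R5, 44  → R5 = 44
  CMP R2, R5  → computes 44 - 44 = 0
  Result is zero, so values are equal
ZF = 1

1


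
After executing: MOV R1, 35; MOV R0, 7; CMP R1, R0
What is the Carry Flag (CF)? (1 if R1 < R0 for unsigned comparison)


Register state trace:
  MOV R1, 35  → R1 = 35
  MOV R0, 7  → R0 = 7
  CMP R1, R0  → unsigned 35 - 7: no borrow
  35 >= 7, so CF = 0
CF = 0

0


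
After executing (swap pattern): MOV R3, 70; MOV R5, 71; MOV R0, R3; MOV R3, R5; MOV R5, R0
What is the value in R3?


Register state trace (swap pattern):
  MOV R3, 70  → R3 = 70
  MOV R5, 71  → R5 = 71
  MOV R0, R3  → R0 = 70  (save R3)
  MOV R3, R5  → R3 = 71  (R3 gets R5's value)
  MOV R5, R0  → R5 = 70  (R5 gets saved value)
Final: R3 = 71

71


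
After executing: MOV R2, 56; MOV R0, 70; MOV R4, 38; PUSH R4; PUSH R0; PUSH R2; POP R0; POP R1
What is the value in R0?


Stack trace (top is rightmost):
  MOV R2, 56  → R2 = 56
  MOV R0, 70  → R0 = 70
  MOV R4, 38  → R4 = 38
  PUSH R4  → stack: [38]
  PUSH R0  → stack: [38, 70]
  PUSH R2  → stack: [38, 70, 56]
  POP R0  → R0 = 56, stack: [38, 70]
  POP R1  → R1 = 70, stack: [38]
Final: R0 = 56

56


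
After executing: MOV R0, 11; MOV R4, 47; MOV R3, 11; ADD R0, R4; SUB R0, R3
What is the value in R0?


Register state trace:
  MOV R0, 11  → R0 = 11
  MOV R4, 47  → R4 = 47
  MOV R3, 11  → R3 = 11
  ADD R0, R4  → R0 = 11 + 47 = 58
  SUB R0, R3  → R0 = 58 - 11 = 47
Final: R0 = 47

47


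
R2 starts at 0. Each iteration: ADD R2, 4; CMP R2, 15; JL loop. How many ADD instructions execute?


Loop trace (R2 starts at 0, target 15, step 4):
  ADD #1: R2 = 0 + 4 = 4  → 4 < 15, loop
  ADD #2: R2 = 4 + 4 = 8  → 8 < 15, loop
  ADD #3: R2 = 8 + 4 = 12  → 12 < 15, loop
  ADD #4: R2 = 12 + 4 = 16  → 16 >= 15, exit
Total ADD instructions: 4

4


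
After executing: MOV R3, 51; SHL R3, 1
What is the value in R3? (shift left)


Register state trace:
  MOV R3, 51  → R3 = 51
  SHL R3, 1  → R3 = 51 << 1 = 51 * 2^1 = 102
Final: R3 = 102

102


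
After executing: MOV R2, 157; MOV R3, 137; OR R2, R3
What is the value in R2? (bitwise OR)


Register state trace:
  MOV R2, 157  → R2 = 157 (0b10011101)
  MOV R3, 137  → R3 = 137 (0b10001001)
  OR R2, R3   → R2 = 157 OR 137 = 157 (0b10011101)
Final: R2 = 157

157


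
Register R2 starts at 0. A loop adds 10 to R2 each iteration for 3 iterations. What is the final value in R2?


Starting value: R2 = 0
  Iter 1: R2 = 0 + 10 = 10
  Iter 2: R2 = 10 + 10 = 20
  Iter 3: R2 = 20 + 10 = 30
Final: R2 = 30

30


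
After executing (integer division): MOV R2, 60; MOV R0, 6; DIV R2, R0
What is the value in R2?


Register state trace:
  MOV R2, 60  → R2 = 60
  MOV R0, 6  → R0 = 6
  DIV R2, R0  → R2 = 60 // 6 = 10
Final: R2 = 10

10


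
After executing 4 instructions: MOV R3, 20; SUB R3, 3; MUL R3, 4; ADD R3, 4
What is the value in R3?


Register state trace:
  MOV R3, 20  → R3 = 20
  SUB R3, 3  → R3 = 20 - 3 = 17
  MUL R3, 4  → R3 = 17 * 4 = 68
  ADD R3, 4  → R3 = 68 + 4 = 72
Final: R3 = 72

72


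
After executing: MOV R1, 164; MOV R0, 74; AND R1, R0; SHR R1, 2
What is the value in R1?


Register state trace:
  MOV R1, 164  → R1 = 164 (0b10100100)
  MOV R0, 74  → R0 = 74 (0b01001010)
  AND R1, R0  → R1 = 164 AND 74 = 0 (0b00000000)
  SHR R1, 2  → R1 = 0 >> 2 = 0
Final: R1 = 0

0


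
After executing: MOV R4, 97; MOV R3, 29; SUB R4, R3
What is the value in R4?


Register state trace:
  MOV R4, 97  → R4 = 97
  MOV R3, 29  → R3 = 29
  SUB R4, R3  → R4 = 97 - 29 = 68
Final: R4 = 68

68


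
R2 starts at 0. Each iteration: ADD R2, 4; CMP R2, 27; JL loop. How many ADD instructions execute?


Loop trace (R2 starts at 0, target 27, step 4):
  ADD #1: R2 = 0 + 4 = 4  → 4 < 27, loop
  ADD #2: R2 = 4 + 4 = 8  → 8 < 27, loop
  ADD #3: R2 = 8 + 4 = 12  → 12 < 27, loop
  ADD #4: R2 = 12 + 4 = 16  → 16 < 27, loop
  ADD #5: R2 = 16 + 4 = 20  → 20 < 27, loop
  ADD #6: R2 = 20 + 4 = 24  → 24 < 27, loop
  ADD #7: R2 = 24 + 4 = 28  → 28 >= 27, exit
Total ADD instructions: 7

7


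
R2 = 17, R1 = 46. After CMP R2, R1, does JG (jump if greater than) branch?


Trace:
  R2 = 17, R1 = 46
  CMP R2, R1  → compares 17 vs 46
  JG checks: is 17 greater than 46?
  17 < 46, so condition is false
Branch taken: No

No


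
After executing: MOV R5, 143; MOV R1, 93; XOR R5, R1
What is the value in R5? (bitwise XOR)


Register state trace:
  MOV R5, 143  → R5 = 143 (0b10001111)
  MOV R1, 93  → R1 = 93 (0b01011101)
  XOR R5, R1  → R5 = 143 XOR 93 = 210 (0b11010010)
Final: R5 = 210

210


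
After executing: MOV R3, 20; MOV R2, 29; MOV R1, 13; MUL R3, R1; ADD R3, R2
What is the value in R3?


Register state trace:
  MOV R3, 20  → R3 = 20
  MOV R2, 29  → R2 = 29
  MOV R1, 13  → R1 = 13
  MUL R3, R1  → R3 = 20 * 13 = 260
  ADD R3, R2  → R3 = 260 + 29 = 289
Final: R3 = 289

289


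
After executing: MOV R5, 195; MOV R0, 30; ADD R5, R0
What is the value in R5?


Register state trace:
  MOV R5, 195  → R5 = 195
  MOV R0, 30  → R0 = 30
  ADD R5, R0  → R5 = 195 + 30 = 225
Final: R5 = 225

225


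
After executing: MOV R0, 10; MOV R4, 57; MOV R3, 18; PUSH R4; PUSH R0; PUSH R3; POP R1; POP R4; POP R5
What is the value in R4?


Stack trace (top is rightmost):
  MOV R0, 10  → R0 = 10
  MOV R4, 57  → R4 = 57
  MOV R3, 18  → R3 = 18
  PUSH R4  → stack: [57]
  PUSH R0  → stack: [57, 10]
  PUSH R3  → stack: [57, 10, 18]
  POP R1  → R1 = 18, stack: [57, 10]
  POP R4  → R4 = 10, stack: [57]
  POP R5  → R5 = 57, stack: []
Final: R4 = 10

10


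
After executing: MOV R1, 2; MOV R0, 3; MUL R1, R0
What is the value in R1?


Register state trace:
  MOV R1, 2  → R1 = 2
  MOV R0, 3  → R0 = 3
  MUL R1, R0  → R1 = 2 * 3 = 6
Final: R1 = 6

6


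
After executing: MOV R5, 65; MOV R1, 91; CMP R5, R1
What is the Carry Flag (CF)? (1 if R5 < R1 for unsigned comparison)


Register state trace:
  MOV R5, 65  → R5 = 65
  MOV R1, 91  → R1 = 91
  CMP R5, R1  → unsigned 65 - 91: borrow occurs
  65 < 91, so CF = 1
CF = 1

1


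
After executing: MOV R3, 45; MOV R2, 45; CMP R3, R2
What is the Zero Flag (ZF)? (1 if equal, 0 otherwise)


Register state trace:
  MOV R3, 45  → R3 = 45
  MOV R2, 45  → R2 = 45
  CMP R3, R2  → computes 45 - 45 = 0
  Result is zero, so values are equal
ZF = 1

1


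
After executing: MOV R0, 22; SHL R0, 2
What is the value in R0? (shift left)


Register state trace:
  MOV R0, 22  → R0 = 22
  SHL R0, 2  → R0 = 22 << 2 = 22 * 2^2 = 88
Final: R0 = 88

88


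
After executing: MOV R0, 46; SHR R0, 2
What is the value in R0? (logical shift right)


Register state trace:
  MOV R0, 46  → R0 = 46
  SHR R0, 2  → R0 = 46 >> 2 = 46 // 2^2 = 11
Final: R0 = 11

11


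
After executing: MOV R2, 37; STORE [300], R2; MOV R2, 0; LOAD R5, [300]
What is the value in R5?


Register and memory trace:
  MOV R2, 37  → R2 = 37
  STORE [300], R2  → mem[300] = 37
  MOV R2, 0  → R2 = 0
  LOAD R5, [300]  → R5 = mem[300] = 37
Final: R5 = 37

37


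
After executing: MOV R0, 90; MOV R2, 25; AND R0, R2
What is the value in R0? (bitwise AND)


Register state trace:
  MOV R0, 90  → R0 = 90 (0b01011010)
  MOV R2, 25  → R2 = 25 (0b00011001)
  AND R0, R2  → R0 = 90 AND 25 = 24 (0b00011000)
Final: R0 = 24

24


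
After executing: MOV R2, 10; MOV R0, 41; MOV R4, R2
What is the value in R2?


Register state trace:
  MOV R2, 10  → R2 = 10
  MOV R0, 41  → R0 = 41
  MOV R4, R2  → R4 = 10
Final: R2 = 10

10


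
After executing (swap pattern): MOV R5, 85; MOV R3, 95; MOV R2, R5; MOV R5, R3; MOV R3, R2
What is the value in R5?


Register state trace (swap pattern):
  MOV R5, 85  → R5 = 85
  MOV R3, 95  → R3 = 95
  MOV R2, R5  → R2 = 85  (save R5)
  MOV R5, R3  → R5 = 95  (R5 gets R3's value)
  MOV R3, R2  → R3 = 85  (R3 gets saved value)
Final: R5 = 95

95


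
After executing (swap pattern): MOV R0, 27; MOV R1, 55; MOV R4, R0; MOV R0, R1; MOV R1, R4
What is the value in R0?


Register state trace (swap pattern):
  MOV R0, 27  → R0 = 27
  MOV R1, 55  → R1 = 55
  MOV R4, R0  → R4 = 27  (save R0)
  MOV R0, R1  → R0 = 55  (R0 gets R1's value)
  MOV R1, R4  → R1 = 27  (R1 gets saved value)
Final: R0 = 55

55


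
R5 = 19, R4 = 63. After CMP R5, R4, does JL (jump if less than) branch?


Trace:
  R5 = 19, R4 = 63
  CMP R5, R4  → compares 19 vs 63
  JL checks: is 19 less than 63?
  19 < 63, so condition is true
Branch taken: Yes

Yes


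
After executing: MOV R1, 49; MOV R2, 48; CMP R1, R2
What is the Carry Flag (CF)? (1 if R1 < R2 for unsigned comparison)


Register state trace:
  MOV R1, 49  → R1 = 49
  MOV R2, 48  → R2 = 48
  CMP R1, R2  → unsigned 49 - 48: no borrow
  49 >= 48, so CF = 0
CF = 0

0


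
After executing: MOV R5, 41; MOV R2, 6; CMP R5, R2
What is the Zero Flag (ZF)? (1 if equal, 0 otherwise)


Register state trace:
  MOV R5, 41  → R5 = 41
  MOV R2, 6  → R2 = 6
  CMP R5, R2  → computes 41 - 6 = 35
  Result is nonzero, so values are not equal
ZF = 0

0


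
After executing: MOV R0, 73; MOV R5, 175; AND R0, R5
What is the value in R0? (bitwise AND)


Register state trace:
  MOV R0, 73  → R0 = 73 (0b01001001)
  MOV R5, 175  → R5 = 175 (0b10101111)
  AND R0, R5  → R0 = 73 AND 175 = 9 (0b00001001)
Final: R0 = 9

9


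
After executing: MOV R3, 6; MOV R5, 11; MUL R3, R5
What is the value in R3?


Register state trace:
  MOV R3, 6  → R3 = 6
  MOV R5, 11  → R5 = 11
  MUL R3, R5  → R3 = 6 * 11 = 66
Final: R3 = 66

66


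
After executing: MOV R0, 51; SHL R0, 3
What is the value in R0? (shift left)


Register state trace:
  MOV R0, 51  → R0 = 51
  SHL R0, 3  → R0 = 51 << 3 = 51 * 2^3 = 408
Final: R0 = 408

408


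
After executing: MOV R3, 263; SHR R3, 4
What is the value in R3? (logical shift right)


Register state trace:
  MOV R3, 263  → R3 = 263
  SHR R3, 4  → R3 = 263 >> 4 = 263 // 2^4 = 16
Final: R3 = 16

16


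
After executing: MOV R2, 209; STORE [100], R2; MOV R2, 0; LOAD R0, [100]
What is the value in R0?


Register and memory trace:
  MOV R2, 209  → R2 = 209
  STORE [100], R2  → mem[100] = 209
  MOV R2, 0  → R2 = 0
  LOAD R0, [100]  → R0 = mem[100] = 209
Final: R0 = 209

209


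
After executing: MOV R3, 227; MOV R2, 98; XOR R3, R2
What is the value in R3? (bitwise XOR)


Register state trace:
  MOV R3, 227  → R3 = 227 (0b11100011)
  MOV R2, 98  → R2 = 98 (0b01100010)
  XOR R3, R2  → R3 = 227 XOR 98 = 129 (0b10000001)
Final: R3 = 129

129


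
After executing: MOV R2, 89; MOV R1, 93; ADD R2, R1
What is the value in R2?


Register state trace:
  MOV R2, 89  → R2 = 89
  MOV R1, 93  → R1 = 93
  ADD R2, R1  → R2 = 89 + 93 = 182
Final: R2 = 182

182


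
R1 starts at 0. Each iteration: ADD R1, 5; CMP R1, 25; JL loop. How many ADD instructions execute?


Loop trace (R1 starts at 0, target 25, step 5):
  ADD #1: R1 = 0 + 5 = 5  → 5 < 25, loop
  ADD #2: R1 = 5 + 5 = 10  → 10 < 25, loop
  ADD #3: R1 = 10 + 5 = 15  → 15 < 25, loop
  ADD #4: R1 = 15 + 5 = 20  → 20 < 25, loop
  ADD #5: R1 = 20 + 5 = 25  → 25 >= 25, exit
Total ADD instructions: 5

5


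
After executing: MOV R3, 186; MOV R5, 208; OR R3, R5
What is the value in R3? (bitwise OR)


Register state trace:
  MOV R3, 186  → R3 = 186 (0b10111010)
  MOV R5, 208  → R5 = 208 (0b11010000)
  OR R3, R5   → R3 = 186 OR 208 = 250 (0b11111010)
Final: R3 = 250

250


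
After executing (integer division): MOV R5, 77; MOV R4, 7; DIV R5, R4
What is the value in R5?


Register state trace:
  MOV R5, 77  → R5 = 77
  MOV R4, 7  → R4 = 7
  DIV R5, R4  → R5 = 77 // 7 = 11
Final: R5 = 11

11


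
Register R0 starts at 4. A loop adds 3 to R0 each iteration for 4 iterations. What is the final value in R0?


Starting value: R0 = 4
  Iter 1: R0 = 4 + 3 = 7
  Iter 2: R0 = 7 + 3 = 10
  Iter 3: R0 = 10 + 3 = 13
  Iter 4: R0 = 13 + 3 = 16
Final: R0 = 16

16


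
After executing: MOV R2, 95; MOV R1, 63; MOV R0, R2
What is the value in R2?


Register state trace:
  MOV R2, 95  → R2 = 95
  MOV R1, 63  → R1 = 63
  MOV R0, R2  → R0 = 95
Final: R2 = 95

95


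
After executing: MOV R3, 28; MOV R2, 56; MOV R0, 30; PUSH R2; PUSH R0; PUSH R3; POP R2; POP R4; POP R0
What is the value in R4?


Stack trace (top is rightmost):
  MOV R3, 28  → R3 = 28
  MOV R2, 56  → R2 = 56
  MOV R0, 30  → R0 = 30
  PUSH R2  → stack: [56]
  PUSH R0  → stack: [56, 30]
  PUSH R3  → stack: [56, 30, 28]
  POP R2  → R2 = 28, stack: [56, 30]
  POP R4  → R4 = 30, stack: [56]
  POP R0  → R0 = 56, stack: []
Final: R4 = 30

30


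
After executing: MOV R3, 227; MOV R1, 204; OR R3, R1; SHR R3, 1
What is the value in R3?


Register state trace:
  MOV R3, 227  → R3 = 227 (0b11100011)
  MOV R1, 204  → R1 = 204 (0b11001100)
  OR R3, R1  → R3 = 227 OR 204 = 239 (0b11101111)
  SHR R3, 1  → R3 = 239 >> 1 = 119
Final: R3 = 119

119


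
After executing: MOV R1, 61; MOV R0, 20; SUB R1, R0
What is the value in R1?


Register state trace:
  MOV R1, 61  → R1 = 61
  MOV R0, 20  → R0 = 20
  SUB R1, R0  → R1 = 61 - 20 = 41
Final: R1 = 41

41


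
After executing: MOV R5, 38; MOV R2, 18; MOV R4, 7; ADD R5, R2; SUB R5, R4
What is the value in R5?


Register state trace:
  MOV R5, 38  → R5 = 38
  MOV R2, 18  → R2 = 18
  MOV R4, 7  → R4 = 7
  ADD R5, R2  → R5 = 38 + 18 = 56
  SUB R5, R4  → R5 = 56 - 7 = 49
Final: R5 = 49

49


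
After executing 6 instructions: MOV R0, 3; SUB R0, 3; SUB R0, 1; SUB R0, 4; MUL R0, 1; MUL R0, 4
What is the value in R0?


Register state trace:
  MOV R0, 3  → R0 = 3
  SUB R0, 3  → R0 = 3 - 3 = 0
  SUB R0, 1  → R0 = 0 - 1 = -1
  SUB R0, 4  → R0 = -1 - 4 = -5
  MUL R0, 1  → R0 = -5 * 1 = -5
  MUL R0, 4  → R0 = -5 * 4 = -20
Final: R0 = -20

-20


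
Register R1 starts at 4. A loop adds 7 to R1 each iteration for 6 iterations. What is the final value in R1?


Starting value: R1 = 4
  Iter 1: R1 = 4 + 7 = 11
  Iter 2: R1 = 11 + 7 = 18
  Iter 3: R1 = 18 + 7 = 25
  Iter 4: R1 = 25 + 7 = 32
  Iter 5: R1 = 32 + 7 = 39
  Iter 6: R1 = 39 + 7 = 46
Final: R1 = 46

46


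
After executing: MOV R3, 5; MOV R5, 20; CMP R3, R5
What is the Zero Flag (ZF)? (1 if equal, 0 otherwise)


Register state trace:
  MOV R3, 5  → R3 = 5
  MOV R5, 20  → R5 = 20
  CMP R3, R5  → computes 5 - 20 = -15
  Result is nonzero, so values are not equal
ZF = 0

0


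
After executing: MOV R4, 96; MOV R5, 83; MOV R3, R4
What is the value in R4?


Register state trace:
  MOV R4, 96  → R4 = 96
  MOV R5, 83  → R5 = 83
  MOV R3, R4  → R3 = 96
Final: R4 = 96

96


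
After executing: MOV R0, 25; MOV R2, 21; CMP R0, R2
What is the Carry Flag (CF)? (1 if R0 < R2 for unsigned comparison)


Register state trace:
  MOV R0, 25  → R0 = 25
  MOV R2, 21  → R2 = 21
  CMP R0, R2  → unsigned 25 - 21: no borrow
  25 >= 21, so CF = 0
CF = 0

0


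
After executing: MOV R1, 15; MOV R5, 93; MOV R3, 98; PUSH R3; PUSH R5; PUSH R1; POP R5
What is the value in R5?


Stack trace (top is rightmost):
  MOV R1, 15  → R1 = 15
  MOV R5, 93  → R5 = 93
  MOV R3, 98  → R3 = 98
  PUSH R3  → stack: [98]
  PUSH R5  → stack: [98, 93]
  PUSH R1  → stack: [98, 93, 15]
  POP R5  → R5 = 15, stack: [98, 93]
Final: R5 = 15

15


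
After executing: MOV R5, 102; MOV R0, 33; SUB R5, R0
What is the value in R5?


Register state trace:
  MOV R5, 102  → R5 = 102
  MOV R0, 33  → R0 = 33
  SUB R5, R0  → R5 = 102 - 33 = 69
Final: R5 = 69

69


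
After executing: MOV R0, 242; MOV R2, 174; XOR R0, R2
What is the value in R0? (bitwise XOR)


Register state trace:
  MOV R0, 242  → R0 = 242 (0b11110010)
  MOV R2, 174  → R2 = 174 (0b10101110)
  XOR R0, R2  → R0 = 242 XOR 174 = 92 (0b01011100)
Final: R0 = 92

92


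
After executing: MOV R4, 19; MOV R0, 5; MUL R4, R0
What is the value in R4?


Register state trace:
  MOV R4, 19  → R4 = 19
  MOV R0, 5  → R0 = 5
  MUL R4, R0  → R4 = 19 * 5 = 95
Final: R4 = 95

95


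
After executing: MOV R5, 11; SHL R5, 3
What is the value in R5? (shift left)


Register state trace:
  MOV R5, 11  → R5 = 11
  SHL R5, 3  → R5 = 11 << 3 = 11 * 2^3 = 88
Final: R5 = 88

88


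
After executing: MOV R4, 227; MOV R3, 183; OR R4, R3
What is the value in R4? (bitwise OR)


Register state trace:
  MOV R4, 227  → R4 = 227 (0b11100011)
  MOV R3, 183  → R3 = 183 (0b10110111)
  OR R4, R3   → R4 = 227 OR 183 = 247 (0b11110111)
Final: R4 = 247

247


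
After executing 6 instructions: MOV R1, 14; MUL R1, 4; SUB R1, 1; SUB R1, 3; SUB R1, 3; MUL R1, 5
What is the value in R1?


Register state trace:
  MOV R1, 14  → R1 = 14
  MUL R1, 4  → R1 = 14 * 4 = 56
  SUB R1, 1  → R1 = 56 - 1 = 55
  SUB R1, 3  → R1 = 55 - 3 = 52
  SUB R1, 3  → R1 = 52 - 3 = 49
  MUL R1, 5  → R1 = 49 * 5 = 245
Final: R1 = 245

245


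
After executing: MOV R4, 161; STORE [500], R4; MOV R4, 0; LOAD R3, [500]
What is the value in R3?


Register and memory trace:
  MOV R4, 161  → R4 = 161
  STORE [500], R4  → mem[500] = 161
  MOV R4, 0  → R4 = 0
  LOAD R3, [500]  → R3 = mem[500] = 161
Final: R3 = 161

161


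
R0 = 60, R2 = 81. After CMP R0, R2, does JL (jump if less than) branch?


Trace:
  R0 = 60, R2 = 81
  CMP R0, R2  → compares 60 vs 81
  JL checks: is 60 less than 81?
  60 < 81, so condition is true
Branch taken: Yes

Yes


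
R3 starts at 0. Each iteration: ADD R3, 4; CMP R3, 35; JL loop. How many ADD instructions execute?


Loop trace (R3 starts at 0, target 35, step 4):
  ADD #1: R3 = 0 + 4 = 4  → 4 < 35, loop
  ADD #2: R3 = 4 + 4 = 8  → 8 < 35, loop
  ADD #3: R3 = 8 + 4 = 12  → 12 < 35, loop
  ADD #4: R3 = 12 + 4 = 16  → 16 < 35, loop
  ADD #5: R3 = 16 + 4 = 20  → 20 < 35, loop
  ADD #6: R3 = 20 + 4 = 24  → 24 < 35, loop
  ADD #7: R3 = 24 + 4 = 28  → 28 < 35, loop
  ADD #8: R3 = 28 + 4 = 32  → 32 < 35, loop
  ADD #9: R3 = 32 + 4 = 36  → 36 >= 35, exit
Total ADD instructions: 9

9


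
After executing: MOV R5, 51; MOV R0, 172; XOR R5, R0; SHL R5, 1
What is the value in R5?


Register state trace:
  MOV R5, 51  → R5 = 51 (0b00110011)
  MOV R0, 172  → R0 = 172 (0b10101100)
  XOR R5, R0  → R5 = 51 XOR 172 = 159 (0b10011111)
  SHL R5, 1  → R5 = 159 << 1 = 318
Final: R5 = 318

318


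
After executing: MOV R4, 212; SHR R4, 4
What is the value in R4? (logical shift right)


Register state trace:
  MOV R4, 212  → R4 = 212
  SHR R4, 4  → R4 = 212 >> 4 = 212 // 2^4 = 13
Final: R4 = 13

13


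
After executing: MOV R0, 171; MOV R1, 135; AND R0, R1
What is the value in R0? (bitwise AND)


Register state trace:
  MOV R0, 171  → R0 = 171 (0b10101011)
  MOV R1, 135  → R1 = 135 (0b10000111)
  AND R0, R1  → R0 = 171 AND 135 = 131 (0b10000011)
Final: R0 = 131

131


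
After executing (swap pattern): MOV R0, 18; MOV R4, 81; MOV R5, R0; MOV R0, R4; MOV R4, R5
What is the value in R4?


Register state trace (swap pattern):
  MOV R0, 18  → R0 = 18
  MOV R4, 81  → R4 = 81
  MOV R5, R0  → R5 = 18  (save R0)
  MOV R0, R4  → R0 = 81  (R0 gets R4's value)
  MOV R4, R5  → R4 = 18  (R4 gets saved value)
Final: R4 = 18

18


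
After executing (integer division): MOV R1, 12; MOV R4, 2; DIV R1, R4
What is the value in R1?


Register state trace:
  MOV R1, 12  → R1 = 12
  MOV R4, 2  → R4 = 2
  DIV R1, R4  → R1 = 12 // 2 = 6
Final: R1 = 6

6


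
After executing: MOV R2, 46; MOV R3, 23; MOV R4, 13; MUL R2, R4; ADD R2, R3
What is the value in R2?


Register state trace:
  MOV R2, 46  → R2 = 46
  MOV R3, 23  → R3 = 23
  MOV R4, 13  → R4 = 13
  MUL R2, R4  → R2 = 46 * 13 = 598
  ADD R2, R3  → R2 = 598 + 23 = 621
Final: R2 = 621

621


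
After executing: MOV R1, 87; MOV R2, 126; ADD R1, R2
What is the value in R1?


Register state trace:
  MOV R1, 87  → R1 = 87
  MOV R2, 126  → R2 = 126
  ADD R1, R2  → R1 = 87 + 126 = 213
Final: R1 = 213

213


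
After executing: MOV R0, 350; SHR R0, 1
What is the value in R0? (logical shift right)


Register state trace:
  MOV R0, 350  → R0 = 350
  SHR R0, 1  → R0 = 350 >> 1 = 350 // 2^1 = 175
Final: R0 = 175

175


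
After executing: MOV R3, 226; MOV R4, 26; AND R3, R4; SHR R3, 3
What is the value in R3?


Register state trace:
  MOV R3, 226  → R3 = 226 (0b11100010)
  MOV R4, 26  → R4 = 26 (0b00011010)
  AND R3, R4  → R3 = 226 AND 26 = 2 (0b00000010)
  SHR R3, 3  → R3 = 2 >> 3 = 0
Final: R3 = 0

0


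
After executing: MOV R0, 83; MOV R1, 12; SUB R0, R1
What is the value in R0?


Register state trace:
  MOV R0, 83  → R0 = 83
  MOV R1, 12  → R1 = 12
  SUB R0, R1  → R0 = 83 - 12 = 71
Final: R0 = 71

71


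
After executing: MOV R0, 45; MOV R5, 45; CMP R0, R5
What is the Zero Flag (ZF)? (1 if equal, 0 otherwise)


Register state trace:
  MOV R0, 45  → R0 = 45
  MOV R5, 45  → R5 = 45
  CMP R0, R5  → computes 45 - 45 = 0
  Result is zero, so values are equal
ZF = 1

1


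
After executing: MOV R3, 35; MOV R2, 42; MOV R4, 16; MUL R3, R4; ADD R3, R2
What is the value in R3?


Register state trace:
  MOV R3, 35  → R3 = 35
  MOV R2, 42  → R2 = 42
  MOV R4, 16  → R4 = 16
  MUL R3, R4  → R3 = 35 * 16 = 560
  ADD R3, R2  → R3 = 560 + 42 = 602
Final: R3 = 602

602


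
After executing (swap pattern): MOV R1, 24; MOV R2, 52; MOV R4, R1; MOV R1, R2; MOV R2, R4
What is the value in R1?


Register state trace (swap pattern):
  MOV R1, 24  → R1 = 24
  MOV R2, 52  → R2 = 52
  MOV R4, R1  → R4 = 24  (save R1)
  MOV R1, R2  → R1 = 52  (R1 gets R2's value)
  MOV R2, R4  → R2 = 24  (R2 gets saved value)
Final: R1 = 52

52


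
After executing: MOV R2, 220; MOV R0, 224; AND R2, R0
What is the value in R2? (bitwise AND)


Register state trace:
  MOV R2, 220  → R2 = 220 (0b11011100)
  MOV R0, 224  → R0 = 224 (0b11100000)
  AND R2, R0  → R2 = 220 AND 224 = 192 (0b11000000)
Final: R2 = 192

192


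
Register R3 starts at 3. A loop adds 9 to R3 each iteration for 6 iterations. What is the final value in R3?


Starting value: R3 = 3
  Iter 1: R3 = 3 + 9 = 12
  Iter 2: R3 = 12 + 9 = 21
  Iter 3: R3 = 21 + 9 = 30
  Iter 4: R3 = 30 + 9 = 39
  Iter 5: R3 = 39 + 9 = 48
  Iter 6: R3 = 48 + 9 = 57
Final: R3 = 57

57


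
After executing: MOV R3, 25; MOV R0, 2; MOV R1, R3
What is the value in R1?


Register state trace:
  MOV R3, 25  → R3 = 25
  MOV R0, 2  → R0 = 2
  MOV R1, R3  → R1 = 25
Final: R1 = 25

25


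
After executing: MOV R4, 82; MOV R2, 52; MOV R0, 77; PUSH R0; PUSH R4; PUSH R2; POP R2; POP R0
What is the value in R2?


Stack trace (top is rightmost):
  MOV R4, 82  → R4 = 82
  MOV R2, 52  → R2 = 52
  MOV R0, 77  → R0 = 77
  PUSH R0  → stack: [77]
  PUSH R4  → stack: [77, 82]
  PUSH R2  → stack: [77, 82, 52]
  POP R2  → R2 = 52, stack: [77, 82]
  POP R0  → R0 = 82, stack: [77]
Final: R2 = 52

52


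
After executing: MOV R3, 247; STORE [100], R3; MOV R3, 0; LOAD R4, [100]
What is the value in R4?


Register and memory trace:
  MOV R3, 247  → R3 = 247
  STORE [100], R3  → mem[100] = 247
  MOV R3, 0  → R3 = 0
  LOAD R4, [100]  → R4 = mem[100] = 247
Final: R4 = 247

247


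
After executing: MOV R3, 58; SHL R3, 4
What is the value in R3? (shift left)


Register state trace:
  MOV R3, 58  → R3 = 58
  SHL R3, 4  → R3 = 58 << 4 = 58 * 2^4 = 928
Final: R3 = 928

928


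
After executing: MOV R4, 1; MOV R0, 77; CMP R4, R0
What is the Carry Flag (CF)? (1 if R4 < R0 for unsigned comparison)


Register state trace:
  MOV R4, 1  → R4 = 1
  MOV R0, 77  → R0 = 77
  CMP R4, R0  → unsigned 1 - 77: borrow occurs
  1 < 77, so CF = 1
CF = 1

1


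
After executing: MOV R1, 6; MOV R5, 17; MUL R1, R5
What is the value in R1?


Register state trace:
  MOV R1, 6  → R1 = 6
  MOV R5, 17  → R5 = 17
  MUL R1, R5  → R1 = 6 * 17 = 102
Final: R1 = 102

102


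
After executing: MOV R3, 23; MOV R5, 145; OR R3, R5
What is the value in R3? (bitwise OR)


Register state trace:
  MOV R3, 23  → R3 = 23 (0b00010111)
  MOV R5, 145  → R5 = 145 (0b10010001)
  OR R3, R5   → R3 = 23 OR 145 = 151 (0b10010111)
Final: R3 = 151

151


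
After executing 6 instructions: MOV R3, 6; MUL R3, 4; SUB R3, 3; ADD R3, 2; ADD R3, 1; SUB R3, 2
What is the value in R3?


Register state trace:
  MOV R3, 6  → R3 = 6
  MUL R3, 4  → R3 = 6 * 4 = 24
  SUB R3, 3  → R3 = 24 - 3 = 21
  ADD R3, 2  → R3 = 21 + 2 = 23
  ADD R3, 1  → R3 = 23 + 1 = 24
  SUB R3, 2  → R3 = 24 - 2 = 22
Final: R3 = 22

22


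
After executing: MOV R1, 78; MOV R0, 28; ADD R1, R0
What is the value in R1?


Register state trace:
  MOV R1, 78  → R1 = 78
  MOV R0, 28  → R0 = 28
  ADD R1, R0  → R1 = 78 + 28 = 106
Final: R1 = 106

106


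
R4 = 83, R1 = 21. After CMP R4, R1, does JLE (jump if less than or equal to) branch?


Trace:
  R4 = 83, R1 = 21
  CMP R4, R1  → compares 83 vs 21
  JLE checks: is 83 less than or equal to 21?
  83 > 21, so condition is false
Branch taken: No

No


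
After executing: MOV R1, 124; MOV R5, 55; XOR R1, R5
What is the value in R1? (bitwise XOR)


Register state trace:
  MOV R1, 124  → R1 = 124 (0b01111100)
  MOV R5, 55  → R5 = 55 (0b00110111)
  XOR R1, R5  → R1 = 124 XOR 55 = 75 (0b01001011)
Final: R1 = 75

75


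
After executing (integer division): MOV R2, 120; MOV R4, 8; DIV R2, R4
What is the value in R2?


Register state trace:
  MOV R2, 120  → R2 = 120
  MOV R4, 8  → R4 = 8
  DIV R2, R4  → R2 = 120 // 8 = 15
Final: R2 = 15

15


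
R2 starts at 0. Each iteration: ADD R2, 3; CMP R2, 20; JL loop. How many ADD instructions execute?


Loop trace (R2 starts at 0, target 20, step 3):
  ADD #1: R2 = 0 + 3 = 3  → 3 < 20, loop
  ADD #2: R2 = 3 + 3 = 6  → 6 < 20, loop
  ADD #3: R2 = 6 + 3 = 9  → 9 < 20, loop
  ADD #4: R2 = 9 + 3 = 12  → 12 < 20, loop
  ADD #5: R2 = 12 + 3 = 15  → 15 < 20, loop
  ADD #6: R2 = 15 + 3 = 18  → 18 < 20, loop
  ADD #7: R2 = 18 + 3 = 21  → 21 >= 20, exit
Total ADD instructions: 7

7


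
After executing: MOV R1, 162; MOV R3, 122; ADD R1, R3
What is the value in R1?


Register state trace:
  MOV R1, 162  → R1 = 162
  MOV R3, 122  → R3 = 122
  ADD R1, R3  → R1 = 162 + 122 = 284
Final: R1 = 284

284


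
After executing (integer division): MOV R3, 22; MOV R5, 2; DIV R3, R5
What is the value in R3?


Register state trace:
  MOV R3, 22  → R3 = 22
  MOV R5, 2  → R5 = 2
  DIV R3, R5  → R3 = 22 // 2 = 11
Final: R3 = 11

11


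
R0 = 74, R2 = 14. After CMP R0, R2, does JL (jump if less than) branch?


Trace:
  R0 = 74, R2 = 14
  CMP R0, R2  → compares 74 vs 14
  JL checks: is 74 less than 14?
  74 > 14, so condition is false
Branch taken: No

No


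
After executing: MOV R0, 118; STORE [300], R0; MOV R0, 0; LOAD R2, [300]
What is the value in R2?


Register and memory trace:
  MOV R0, 118  → R0 = 118
  STORE [300], R0  → mem[300] = 118
  MOV R0, 0  → R0 = 0
  LOAD R2, [300]  → R2 = mem[300] = 118
Final: R2 = 118

118


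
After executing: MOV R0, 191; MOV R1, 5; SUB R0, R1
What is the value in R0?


Register state trace:
  MOV R0, 191  → R0 = 191
  MOV R1, 5  → R1 = 5
  SUB R0, R1  → R0 = 191 - 5 = 186
Final: R0 = 186

186


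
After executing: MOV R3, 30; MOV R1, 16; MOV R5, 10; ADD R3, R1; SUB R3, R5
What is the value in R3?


Register state trace:
  MOV R3, 30  → R3 = 30
  MOV R1, 16  → R1 = 16
  MOV R5, 10  → R5 = 10
  ADD R3, R1  → R3 = 30 + 16 = 46
  SUB R3, R5  → R3 = 46 - 10 = 36
Final: R3 = 36

36


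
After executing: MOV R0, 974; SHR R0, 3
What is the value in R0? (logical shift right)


Register state trace:
  MOV R0, 974  → R0 = 974
  SHR R0, 3  → R0 = 974 >> 3 = 974 // 2^3 = 121
Final: R0 = 121

121


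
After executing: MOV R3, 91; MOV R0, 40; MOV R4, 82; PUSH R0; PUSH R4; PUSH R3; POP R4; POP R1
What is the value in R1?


Stack trace (top is rightmost):
  MOV R3, 91  → R3 = 91
  MOV R0, 40  → R0 = 40
  MOV R4, 82  → R4 = 82
  PUSH R0  → stack: [40]
  PUSH R4  → stack: [40, 82]
  PUSH R3  → stack: [40, 82, 91]
  POP R4  → R4 = 91, stack: [40, 82]
  POP R1  → R1 = 82, stack: [40]
Final: R1 = 82

82


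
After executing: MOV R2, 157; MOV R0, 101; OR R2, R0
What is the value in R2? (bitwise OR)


Register state trace:
  MOV R2, 157  → R2 = 157 (0b10011101)
  MOV R0, 101  → R0 = 101 (0b01100101)
  OR R2, R0   → R2 = 157 OR 101 = 253 (0b11111101)
Final: R2 = 253

253


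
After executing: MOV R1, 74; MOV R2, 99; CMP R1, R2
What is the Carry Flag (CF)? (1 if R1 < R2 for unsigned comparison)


Register state trace:
  MOV R1, 74  → R1 = 74
  MOV R2, 99  → R2 = 99
  CMP R1, R2  → unsigned 74 - 99: borrow occurs
  74 < 99, so CF = 1
CF = 1

1


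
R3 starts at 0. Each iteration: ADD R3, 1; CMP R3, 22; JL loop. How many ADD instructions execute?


Loop trace (R3 starts at 0, target 22, step 1):
  ADD #1: R3 = 0 + 1 = 1  → 1 < 22, loop
  ADD #2: R3 = 1 + 1 = 2  → 2 < 22, loop
  ADD #3: R3 = 2 + 1 = 3  → 3 < 22, loop
  ADD #4: R3 = 3 + 1 = 4  → 4 < 22, loop
  ADD #5: R3 = 4 + 1 = 5  → 5 < 22, loop
  ADD #6: R3 = 5 + 1 = 6  → 6 < 22, loop
  ADD #7: R3 = 6 + 1 = 7  → 7 < 22, loop
  ADD #8: R3 = 7 + 1 = 8  → 8 < 22, loop
  ADD #9: R3 = 8 + 1 = 9  → 9 < 22, loop
  ADD #10: R3 = 9 + 1 = 10  → 10 < 22, loop
  ADD #11: R3 = 10 + 1 = 11  → 11 < 22, loop
  ADD #12: R3 = 11 + 1 = 12  → 12 < 22, loop
  ADD #13: R3 = 12 + 1 = 13  → 13 < 22, loop
  ADD #14: R3 = 13 + 1 = 14  → 14 < 22, loop
  ADD #15: R3 = 14 + 1 = 15  → 15 < 22, loop
  ADD #16: R3 = 15 + 1 = 16  → 16 < 22, loop
  ADD #17: R3 = 16 + 1 = 17  → 17 < 22, loop
  ADD #18: R3 = 17 + 1 = 18  → 18 < 22, loop
  ADD #19: R3 = 18 + 1 = 19  → 19 < 22, loop
  ADD #20: R3 = 19 + 1 = 20  → 20 < 22, loop
  ADD #21: R3 = 20 + 1 = 21  → 21 < 22, loop
  ADD #22: R3 = 21 + 1 = 22  → 22 >= 22, exit
Total ADD instructions: 22

22


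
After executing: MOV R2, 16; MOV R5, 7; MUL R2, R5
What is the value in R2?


Register state trace:
  MOV R2, 16  → R2 = 16
  MOV R5, 7  → R5 = 7
  MUL R2, R5  → R2 = 16 * 7 = 112
Final: R2 = 112

112


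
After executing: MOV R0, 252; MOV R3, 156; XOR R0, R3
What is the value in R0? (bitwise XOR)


Register state trace:
  MOV R0, 252  → R0 = 252 (0b11111100)
  MOV R3, 156  → R3 = 156 (0b10011100)
  XOR R0, R3  → R0 = 252 XOR 156 = 96 (0b01100000)
Final: R0 = 96

96


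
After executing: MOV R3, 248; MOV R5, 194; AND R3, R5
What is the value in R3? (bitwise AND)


Register state trace:
  MOV R3, 248  → R3 = 248 (0b11111000)
  MOV R5, 194  → R5 = 194 (0b11000010)
  AND R3, R5  → R3 = 248 AND 194 = 192 (0b11000000)
Final: R3 = 192

192


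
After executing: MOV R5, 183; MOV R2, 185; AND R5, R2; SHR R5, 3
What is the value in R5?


Register state trace:
  MOV R5, 183  → R5 = 183 (0b10110111)
  MOV R2, 185  → R2 = 185 (0b10111001)
  AND R5, R2  → R5 = 183 AND 185 = 177 (0b10110001)
  SHR R5, 3  → R5 = 177 >> 3 = 22
Final: R5 = 22

22


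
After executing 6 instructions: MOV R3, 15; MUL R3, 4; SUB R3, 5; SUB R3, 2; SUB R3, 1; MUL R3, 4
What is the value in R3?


Register state trace:
  MOV R3, 15  → R3 = 15
  MUL R3, 4  → R3 = 15 * 4 = 60
  SUB R3, 5  → R3 = 60 - 5 = 55
  SUB R3, 2  → R3 = 55 - 2 = 53
  SUB R3, 1  → R3 = 53 - 1 = 52
  MUL R3, 4  → R3 = 52 * 4 = 208
Final: R3 = 208

208


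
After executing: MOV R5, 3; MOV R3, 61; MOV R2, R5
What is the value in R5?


Register state trace:
  MOV R5, 3  → R5 = 3
  MOV R3, 61  → R3 = 61
  MOV R2, R5  → R2 = 3
Final: R5 = 3

3


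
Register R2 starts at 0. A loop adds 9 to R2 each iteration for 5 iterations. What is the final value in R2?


Starting value: R2 = 0
  Iter 1: R2 = 0 + 9 = 9
  Iter 2: R2 = 9 + 9 = 18
  Iter 3: R2 = 18 + 9 = 27
  Iter 4: R2 = 27 + 9 = 36
  Iter 5: R2 = 36 + 9 = 45
Final: R2 = 45

45


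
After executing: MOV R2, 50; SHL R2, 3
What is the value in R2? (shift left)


Register state trace:
  MOV R2, 50  → R2 = 50
  SHL R2, 3  → R2 = 50 << 3 = 50 * 2^3 = 400
Final: R2 = 400

400


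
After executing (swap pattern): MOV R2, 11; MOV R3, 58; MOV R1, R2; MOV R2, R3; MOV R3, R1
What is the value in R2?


Register state trace (swap pattern):
  MOV R2, 11  → R2 = 11
  MOV R3, 58  → R3 = 58
  MOV R1, R2  → R1 = 11  (save R2)
  MOV R2, R3  → R2 = 58  (R2 gets R3's value)
  MOV R3, R1  → R3 = 11  (R3 gets saved value)
Final: R2 = 58

58


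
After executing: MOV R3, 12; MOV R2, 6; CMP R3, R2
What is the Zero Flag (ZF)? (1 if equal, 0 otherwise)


Register state trace:
  MOV R3, 12  → R3 = 12
  MOV R2, 6  → R2 = 6
  CMP R3, R2  → computes 12 - 6 = 6
  Result is nonzero, so values are not equal
ZF = 0

0


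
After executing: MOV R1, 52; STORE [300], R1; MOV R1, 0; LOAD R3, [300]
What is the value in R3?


Register and memory trace:
  MOV R1, 52  → R1 = 52
  STORE [300], R1  → mem[300] = 52
  MOV R1, 0  → R1 = 0
  LOAD R3, [300]  → R3 = mem[300] = 52
Final: R3 = 52

52


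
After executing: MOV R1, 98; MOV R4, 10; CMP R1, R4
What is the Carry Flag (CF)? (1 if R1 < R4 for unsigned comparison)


Register state trace:
  MOV R1, 98  → R1 = 98
  MOV R4, 10  → R4 = 10
  CMP R1, R4  → unsigned 98 - 10: no borrow
  98 >= 10, so CF = 0
CF = 0

0


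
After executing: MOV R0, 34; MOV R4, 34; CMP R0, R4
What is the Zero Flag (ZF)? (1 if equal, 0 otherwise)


Register state trace:
  MOV R0, 34  → R0 = 34
  MOV R4, 34  → R4 = 34
  CMP R0, R4  → computes 34 - 34 = 0
  Result is zero, so values are equal
ZF = 1

1


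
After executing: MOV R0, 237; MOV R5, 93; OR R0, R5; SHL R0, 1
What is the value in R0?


Register state trace:
  MOV R0, 237  → R0 = 237 (0b11101101)
  MOV R5, 93  → R5 = 93 (0b01011101)
  OR R0, R5  → R0 = 237 OR 93 = 253 (0b11111101)
  SHL R0, 1  → R0 = 253 << 1 = 506
Final: R0 = 506

506


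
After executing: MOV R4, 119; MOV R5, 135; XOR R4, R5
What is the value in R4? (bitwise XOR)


Register state trace:
  MOV R4, 119  → R4 = 119 (0b01110111)
  MOV R5, 135  → R5 = 135 (0b10000111)
  XOR R4, R5  → R4 = 119 XOR 135 = 240 (0b11110000)
Final: R4 = 240

240


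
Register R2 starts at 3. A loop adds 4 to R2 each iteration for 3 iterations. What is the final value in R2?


Starting value: R2 = 3
  Iter 1: R2 = 3 + 4 = 7
  Iter 2: R2 = 7 + 4 = 11
  Iter 3: R2 = 11 + 4 = 15
Final: R2 = 15

15
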